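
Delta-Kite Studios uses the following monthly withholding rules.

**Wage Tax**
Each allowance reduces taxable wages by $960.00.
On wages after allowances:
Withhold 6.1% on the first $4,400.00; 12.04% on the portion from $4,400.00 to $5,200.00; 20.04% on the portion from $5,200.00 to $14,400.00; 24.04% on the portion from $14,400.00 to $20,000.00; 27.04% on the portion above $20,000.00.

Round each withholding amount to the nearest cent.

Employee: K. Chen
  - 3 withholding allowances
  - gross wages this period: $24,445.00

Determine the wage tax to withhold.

Wage Tax: taxable = $24,445.00 − 3×$960.00 = $21,565.00
  $3,554.64 + 27.04% × ($21,565.00 − $20,000.00) = $3,554.64 + 27.04% × $1,565.00 = $3,977.82

$3,977.82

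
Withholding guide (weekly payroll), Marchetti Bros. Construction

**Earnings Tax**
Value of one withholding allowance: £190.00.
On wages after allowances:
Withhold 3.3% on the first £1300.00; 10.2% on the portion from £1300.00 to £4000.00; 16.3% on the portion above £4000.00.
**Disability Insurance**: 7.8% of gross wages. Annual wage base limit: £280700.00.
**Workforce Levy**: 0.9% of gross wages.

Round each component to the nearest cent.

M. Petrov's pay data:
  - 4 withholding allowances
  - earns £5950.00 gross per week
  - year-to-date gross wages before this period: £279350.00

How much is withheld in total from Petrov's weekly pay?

£671.12

Earnings Tax: taxable = £5950.00 − 4×£190.00 = £5190.00
  £318.30 + 16.3% × (£5190.00 − £4000.00) = £318.30 + 16.3% × £1190.00 = £512.27
Disability Insurance: cap £280700.00 − YTD £279350.00 = £1350.00 subject; 7.8% × £1350.00 = £105.30
Workforce Levy: 0.9% × £5950.00 = £53.55
Total: £512.27 + £105.30 + £53.55 = £671.12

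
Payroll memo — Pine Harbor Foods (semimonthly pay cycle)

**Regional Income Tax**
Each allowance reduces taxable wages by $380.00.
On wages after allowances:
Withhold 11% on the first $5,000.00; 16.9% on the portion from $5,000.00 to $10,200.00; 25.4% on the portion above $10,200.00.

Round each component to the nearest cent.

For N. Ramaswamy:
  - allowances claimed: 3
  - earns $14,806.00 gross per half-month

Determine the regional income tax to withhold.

$2,309.16

Regional Income Tax: taxable = $14,806.00 − 3×$380.00 = $13,666.00
  $1,428.80 + 25.4% × ($13,666.00 − $10,200.00) = $1,428.80 + 25.4% × $3,466.00 = $2,309.16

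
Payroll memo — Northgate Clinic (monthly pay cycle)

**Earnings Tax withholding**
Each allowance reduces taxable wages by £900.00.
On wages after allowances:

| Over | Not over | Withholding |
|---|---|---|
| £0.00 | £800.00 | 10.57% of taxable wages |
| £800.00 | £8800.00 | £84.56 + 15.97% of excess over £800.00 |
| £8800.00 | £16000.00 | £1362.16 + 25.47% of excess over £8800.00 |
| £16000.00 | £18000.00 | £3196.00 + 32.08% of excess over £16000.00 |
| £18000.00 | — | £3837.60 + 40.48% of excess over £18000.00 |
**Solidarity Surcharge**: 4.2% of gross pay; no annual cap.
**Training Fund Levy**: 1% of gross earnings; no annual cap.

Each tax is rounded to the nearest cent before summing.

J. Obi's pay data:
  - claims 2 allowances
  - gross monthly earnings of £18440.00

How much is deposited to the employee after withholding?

Earnings Tax: taxable = £18440.00 − 2×£900.00 = £16640.00
  £3196.00 + 32.08% × (£16640.00 − £16000.00) = £3196.00 + 32.08% × £640.00 = £3401.31
Solidarity Surcharge: 4.2% × £18440.00 = £774.48
Training Fund Levy: 1% × £18440.00 = £184.40
Total withheld: £3401.31 + £774.48 + £184.40 = £4360.19
Net pay: £18440.00 − £4360.19 = £14079.81

£14079.81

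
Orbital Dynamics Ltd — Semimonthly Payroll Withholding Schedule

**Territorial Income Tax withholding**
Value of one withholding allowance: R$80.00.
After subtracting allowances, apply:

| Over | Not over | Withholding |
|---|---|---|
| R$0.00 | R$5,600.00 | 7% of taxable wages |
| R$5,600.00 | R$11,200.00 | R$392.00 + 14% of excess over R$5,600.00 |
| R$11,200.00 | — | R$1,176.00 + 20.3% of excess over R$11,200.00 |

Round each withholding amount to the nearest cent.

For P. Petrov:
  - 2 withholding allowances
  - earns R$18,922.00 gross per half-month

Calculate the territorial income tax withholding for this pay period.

R$2,711.09

Territorial Income Tax: taxable = R$18,922.00 − 2×R$80.00 = R$18,762.00
  R$1,176.00 + 20.3% × (R$18,762.00 − R$11,200.00) = R$1,176.00 + 20.3% × R$7,562.00 = R$2,711.09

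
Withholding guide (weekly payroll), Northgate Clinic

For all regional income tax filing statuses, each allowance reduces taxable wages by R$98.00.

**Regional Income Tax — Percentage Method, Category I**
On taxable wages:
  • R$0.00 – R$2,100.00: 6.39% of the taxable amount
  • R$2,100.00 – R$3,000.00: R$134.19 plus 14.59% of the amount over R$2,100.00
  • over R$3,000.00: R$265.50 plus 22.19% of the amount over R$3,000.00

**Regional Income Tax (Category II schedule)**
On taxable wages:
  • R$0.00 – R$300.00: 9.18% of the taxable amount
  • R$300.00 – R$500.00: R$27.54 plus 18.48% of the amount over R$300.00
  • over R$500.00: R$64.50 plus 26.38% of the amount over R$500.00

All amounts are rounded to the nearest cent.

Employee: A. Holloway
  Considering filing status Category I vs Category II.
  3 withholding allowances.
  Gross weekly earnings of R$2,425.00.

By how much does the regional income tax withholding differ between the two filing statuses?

R$356.05

Regional Income Tax (Category I): taxable = R$2,425.00 − 3×R$98.00 = R$2,131.00
  R$134.19 + 14.59% × (R$2,131.00 − R$2,100.00) = R$134.19 + 14.59% × R$31.00 = R$138.71
Regional Income Tax (Category II): taxable = R$2,425.00 − 3×R$98.00 = R$2,131.00
  R$64.50 + 26.38% × (R$2,131.00 − R$500.00) = R$64.50 + 26.38% × R$1,631.00 = R$494.76
Difference: |R$138.71 − R$494.76| = R$356.05 (higher under Category II)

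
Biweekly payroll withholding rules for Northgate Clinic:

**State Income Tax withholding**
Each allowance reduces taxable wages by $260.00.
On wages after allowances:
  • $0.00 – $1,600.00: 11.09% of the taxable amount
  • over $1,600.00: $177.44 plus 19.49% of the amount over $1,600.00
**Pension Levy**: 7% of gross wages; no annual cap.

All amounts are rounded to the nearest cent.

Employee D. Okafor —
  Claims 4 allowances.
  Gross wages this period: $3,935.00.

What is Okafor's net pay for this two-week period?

$3,229.71

State Income Tax: taxable = $3,935.00 − 4×$260.00 = $2,895.00
  $177.44 + 19.49% × ($2,895.00 − $1,600.00) = $177.44 + 19.49% × $1,295.00 = $429.84
Pension Levy: 7% × $3,935.00 = $275.45
Total withheld: $429.84 + $275.45 = $705.29
Net pay: $3,935.00 − $705.29 = $3,229.71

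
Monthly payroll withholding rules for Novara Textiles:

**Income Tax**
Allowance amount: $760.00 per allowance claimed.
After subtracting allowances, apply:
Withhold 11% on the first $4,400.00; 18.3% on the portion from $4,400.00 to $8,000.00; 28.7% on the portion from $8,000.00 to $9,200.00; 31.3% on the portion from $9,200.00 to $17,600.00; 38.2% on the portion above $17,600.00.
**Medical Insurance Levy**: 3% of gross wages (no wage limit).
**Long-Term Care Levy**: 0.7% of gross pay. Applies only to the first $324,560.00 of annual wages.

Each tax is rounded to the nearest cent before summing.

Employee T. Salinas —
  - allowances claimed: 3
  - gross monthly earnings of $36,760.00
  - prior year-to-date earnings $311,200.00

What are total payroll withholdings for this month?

Income Tax: taxable = $36,760.00 − 3×$760.00 = $34,480.00
  $4,116.40 + 38.2% × ($34,480.00 − $17,600.00) = $4,116.40 + 38.2% × $16,880.00 = $10,564.56
Medical Insurance Levy: 3% × $36,760.00 = $1,102.80
Long-Term Care Levy: cap $324,560.00 − YTD $311,200.00 = $13,360.00 subject; 0.7% × $13,360.00 = $93.52
Total: $10,564.56 + $1,102.80 + $93.52 = $11,760.88

$11,760.88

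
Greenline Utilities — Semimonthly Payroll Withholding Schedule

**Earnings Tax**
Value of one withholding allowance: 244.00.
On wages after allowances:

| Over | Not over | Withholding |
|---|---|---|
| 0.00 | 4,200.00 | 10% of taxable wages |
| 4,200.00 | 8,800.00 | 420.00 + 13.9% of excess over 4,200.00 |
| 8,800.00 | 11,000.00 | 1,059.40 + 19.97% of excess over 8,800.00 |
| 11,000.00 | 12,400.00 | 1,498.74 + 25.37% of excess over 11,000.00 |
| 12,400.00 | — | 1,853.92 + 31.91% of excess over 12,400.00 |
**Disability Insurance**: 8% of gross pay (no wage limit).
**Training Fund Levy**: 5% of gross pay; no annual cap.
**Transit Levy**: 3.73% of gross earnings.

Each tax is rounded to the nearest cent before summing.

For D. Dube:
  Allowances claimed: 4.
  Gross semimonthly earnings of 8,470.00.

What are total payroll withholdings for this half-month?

2,294.90

Earnings Tax: taxable = 8,470.00 − 4×244.00 = 7,494.00
  420.00 + 13.9% × (7,494.00 − 4,200.00) = 420.00 + 13.9% × 3,294.00 = 877.87
Disability Insurance: 8% × 8,470.00 = 677.60
Training Fund Levy: 5% × 8,470.00 = 423.50
Transit Levy: 3.73% × 8,470.00 = 315.93
Total: 877.87 + 677.60 + 423.50 + 315.93 = 2,294.90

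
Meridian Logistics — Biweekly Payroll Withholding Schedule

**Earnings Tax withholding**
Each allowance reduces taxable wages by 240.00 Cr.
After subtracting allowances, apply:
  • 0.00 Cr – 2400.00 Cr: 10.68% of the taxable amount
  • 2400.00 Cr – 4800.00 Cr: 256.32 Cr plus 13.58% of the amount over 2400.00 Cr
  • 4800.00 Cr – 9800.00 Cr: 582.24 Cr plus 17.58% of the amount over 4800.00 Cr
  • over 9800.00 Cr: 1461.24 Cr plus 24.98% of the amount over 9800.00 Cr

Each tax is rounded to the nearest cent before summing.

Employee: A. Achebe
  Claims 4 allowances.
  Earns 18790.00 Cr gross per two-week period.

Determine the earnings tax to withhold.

3467.13 Cr

Earnings Tax: taxable = 18790.00 Cr − 4×240.00 Cr = 17830.00 Cr
  1461.24 Cr + 24.98% × (17830.00 Cr − 9800.00 Cr) = 1461.24 Cr + 24.98% × 8030.00 Cr = 3467.13 Cr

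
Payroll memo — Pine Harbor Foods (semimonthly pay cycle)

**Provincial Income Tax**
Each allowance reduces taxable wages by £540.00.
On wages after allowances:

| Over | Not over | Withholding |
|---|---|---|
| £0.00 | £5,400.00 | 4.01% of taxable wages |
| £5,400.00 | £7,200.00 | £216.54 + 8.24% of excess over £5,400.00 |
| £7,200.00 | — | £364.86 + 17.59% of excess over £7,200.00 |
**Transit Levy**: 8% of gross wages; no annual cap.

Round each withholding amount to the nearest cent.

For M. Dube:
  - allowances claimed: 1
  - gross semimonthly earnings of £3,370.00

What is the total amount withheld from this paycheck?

Provincial Income Tax: taxable = £3,370.00 − 1×£540.00 = £2,830.00
  4.01% × £2,830.00 = £113.48
Transit Levy: 8% × £3,370.00 = £269.60
Total: £113.48 + £269.60 = £383.08

£383.08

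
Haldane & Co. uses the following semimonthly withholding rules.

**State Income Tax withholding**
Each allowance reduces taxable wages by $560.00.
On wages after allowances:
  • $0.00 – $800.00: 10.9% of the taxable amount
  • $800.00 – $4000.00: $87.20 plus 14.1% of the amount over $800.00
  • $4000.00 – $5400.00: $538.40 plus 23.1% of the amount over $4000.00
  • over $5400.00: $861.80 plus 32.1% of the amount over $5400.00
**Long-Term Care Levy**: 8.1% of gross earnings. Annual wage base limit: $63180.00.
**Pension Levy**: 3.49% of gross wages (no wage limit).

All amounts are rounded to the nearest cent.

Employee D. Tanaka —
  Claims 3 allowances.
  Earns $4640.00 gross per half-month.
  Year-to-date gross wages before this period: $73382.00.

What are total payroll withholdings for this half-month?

$553.70

State Income Tax: taxable = $4640.00 − 3×$560.00 = $2960.00
  $87.20 + 14.1% × ($2960.00 − $800.00) = $87.20 + 14.1% × $2160.00 = $391.76
Long-Term Care Levy: YTD $73382.00 ≥ cap $63180.00 → $0.00
Pension Levy: 3.49% × $4640.00 = $161.94
Total: $391.76 + $0.00 + $161.94 = $553.70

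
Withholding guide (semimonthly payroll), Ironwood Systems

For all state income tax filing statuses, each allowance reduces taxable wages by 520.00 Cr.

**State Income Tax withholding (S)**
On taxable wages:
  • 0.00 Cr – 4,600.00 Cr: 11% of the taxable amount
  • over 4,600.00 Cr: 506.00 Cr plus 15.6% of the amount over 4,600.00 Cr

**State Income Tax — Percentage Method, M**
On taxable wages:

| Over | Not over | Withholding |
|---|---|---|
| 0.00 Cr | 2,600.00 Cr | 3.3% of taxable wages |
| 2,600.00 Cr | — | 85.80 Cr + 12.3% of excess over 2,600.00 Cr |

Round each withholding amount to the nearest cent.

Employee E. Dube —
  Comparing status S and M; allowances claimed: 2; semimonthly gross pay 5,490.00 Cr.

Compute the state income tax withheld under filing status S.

489.50 Cr

State Income Tax (S): taxable = 5,490.00 Cr − 2×520.00 Cr = 4,450.00 Cr
  11% × 4,450.00 Cr = 489.50 Cr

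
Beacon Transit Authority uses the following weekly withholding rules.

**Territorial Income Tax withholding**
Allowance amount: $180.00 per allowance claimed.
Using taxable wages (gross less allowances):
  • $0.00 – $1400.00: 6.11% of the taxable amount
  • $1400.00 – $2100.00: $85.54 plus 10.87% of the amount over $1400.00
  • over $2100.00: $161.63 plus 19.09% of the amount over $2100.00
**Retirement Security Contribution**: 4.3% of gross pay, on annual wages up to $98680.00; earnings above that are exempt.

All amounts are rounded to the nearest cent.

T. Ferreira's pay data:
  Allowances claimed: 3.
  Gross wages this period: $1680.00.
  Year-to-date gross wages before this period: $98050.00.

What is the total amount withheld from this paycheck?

$96.74

Territorial Income Tax: taxable = $1680.00 − 3×$180.00 = $1140.00
  6.11% × $1140.00 = $69.65
Retirement Security Contribution: cap $98680.00 − YTD $98050.00 = $630.00 subject; 4.3% × $630.00 = $27.09
Total: $69.65 + $27.09 = $96.74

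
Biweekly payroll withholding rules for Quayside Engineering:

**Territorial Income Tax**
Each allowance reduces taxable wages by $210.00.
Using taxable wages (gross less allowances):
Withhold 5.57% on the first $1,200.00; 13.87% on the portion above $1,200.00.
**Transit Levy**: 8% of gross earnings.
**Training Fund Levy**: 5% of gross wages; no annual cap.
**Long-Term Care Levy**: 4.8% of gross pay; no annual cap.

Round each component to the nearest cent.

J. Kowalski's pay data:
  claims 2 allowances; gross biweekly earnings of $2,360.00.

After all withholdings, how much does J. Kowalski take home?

Territorial Income Tax: taxable = $2,360.00 − 2×$210.00 = $1,940.00
  $66.84 + 13.87% × ($1,940.00 − $1,200.00) = $66.84 + 13.87% × $740.00 = $169.48
Transit Levy: 8% × $2,360.00 = $188.80
Training Fund Levy: 5% × $2,360.00 = $118.00
Long-Term Care Levy: 4.8% × $2,360.00 = $113.28
Total withheld: $169.48 + $188.80 + $118.00 + $113.28 = $589.56
Net pay: $2,360.00 − $589.56 = $1,770.44

$1,770.44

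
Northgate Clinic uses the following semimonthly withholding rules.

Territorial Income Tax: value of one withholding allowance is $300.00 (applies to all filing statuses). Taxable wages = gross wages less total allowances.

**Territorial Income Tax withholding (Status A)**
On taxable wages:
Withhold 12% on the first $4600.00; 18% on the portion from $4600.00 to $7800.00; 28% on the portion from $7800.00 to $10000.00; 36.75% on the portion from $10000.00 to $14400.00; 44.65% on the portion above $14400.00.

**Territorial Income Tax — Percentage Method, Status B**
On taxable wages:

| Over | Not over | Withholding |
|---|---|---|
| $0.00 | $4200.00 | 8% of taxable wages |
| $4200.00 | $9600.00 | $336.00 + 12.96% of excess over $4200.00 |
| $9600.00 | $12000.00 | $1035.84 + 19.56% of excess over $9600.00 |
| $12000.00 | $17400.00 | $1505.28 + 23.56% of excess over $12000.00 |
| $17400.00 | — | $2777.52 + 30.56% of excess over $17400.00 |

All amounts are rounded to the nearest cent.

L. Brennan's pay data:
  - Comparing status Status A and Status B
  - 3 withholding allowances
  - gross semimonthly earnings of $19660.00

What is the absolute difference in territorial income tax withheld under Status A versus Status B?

$2114.60

Territorial Income Tax (Status A): taxable = $19660.00 − 3×$300.00 = $18760.00
  $3361.00 + 44.65% × ($18760.00 − $14400.00) = $3361.00 + 44.65% × $4360.00 = $5307.74
Territorial Income Tax (Status B): taxable = $19660.00 − 3×$300.00 = $18760.00
  $2777.52 + 30.56% × ($18760.00 − $17400.00) = $2777.52 + 30.56% × $1360.00 = $3193.14
Difference: |$5307.74 − $3193.14| = $2114.60 (higher under Status A)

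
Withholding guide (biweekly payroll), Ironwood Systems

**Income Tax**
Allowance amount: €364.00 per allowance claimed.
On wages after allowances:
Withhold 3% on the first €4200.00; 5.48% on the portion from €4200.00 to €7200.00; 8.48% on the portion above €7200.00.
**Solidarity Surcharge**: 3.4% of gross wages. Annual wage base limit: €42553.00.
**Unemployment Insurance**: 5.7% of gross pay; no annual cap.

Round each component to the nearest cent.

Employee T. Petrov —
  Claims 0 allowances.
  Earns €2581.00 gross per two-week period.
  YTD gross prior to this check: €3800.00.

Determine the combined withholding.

Income Tax: taxable = €2581.00
  3% × €2581.00 = €77.43
Solidarity Surcharge: 3.4% × €2581.00 = €87.75
Unemployment Insurance: 5.7% × €2581.00 = €147.12
Total: €77.43 + €87.75 + €147.12 = €312.30

€312.30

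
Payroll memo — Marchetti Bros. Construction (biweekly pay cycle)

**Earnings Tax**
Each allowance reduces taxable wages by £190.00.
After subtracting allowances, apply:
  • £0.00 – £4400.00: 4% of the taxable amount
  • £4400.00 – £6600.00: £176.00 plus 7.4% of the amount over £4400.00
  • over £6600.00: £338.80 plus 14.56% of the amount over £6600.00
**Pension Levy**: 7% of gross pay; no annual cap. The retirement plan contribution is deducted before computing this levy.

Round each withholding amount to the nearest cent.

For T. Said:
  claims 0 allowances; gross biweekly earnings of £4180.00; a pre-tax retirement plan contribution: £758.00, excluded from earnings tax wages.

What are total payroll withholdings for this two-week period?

£376.42

Earnings Tax: taxable = £4180.00 − £758.00 = £3422.00
  4% × £3422.00 = £136.88
Pension Levy: 7% × £3422.00 = £239.54
Total: £136.88 + £239.54 = £376.42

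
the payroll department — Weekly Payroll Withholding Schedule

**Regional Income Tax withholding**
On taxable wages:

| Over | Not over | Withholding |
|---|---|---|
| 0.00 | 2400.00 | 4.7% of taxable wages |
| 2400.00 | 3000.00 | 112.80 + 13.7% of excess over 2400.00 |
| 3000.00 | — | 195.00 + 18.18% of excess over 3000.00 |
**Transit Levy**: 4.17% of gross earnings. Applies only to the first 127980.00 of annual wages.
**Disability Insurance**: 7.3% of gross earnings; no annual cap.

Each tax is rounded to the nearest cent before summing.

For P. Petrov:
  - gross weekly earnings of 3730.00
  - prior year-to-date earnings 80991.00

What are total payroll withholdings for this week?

Regional Income Tax: taxable = 3730.00
  195.00 + 18.18% × (3730.00 − 3000.00) = 195.00 + 18.18% × 730.00 = 327.71
Transit Levy: 4.17% × 3730.00 = 155.54
Disability Insurance: 7.3% × 3730.00 = 272.29
Total: 327.71 + 155.54 + 272.29 = 755.54

755.54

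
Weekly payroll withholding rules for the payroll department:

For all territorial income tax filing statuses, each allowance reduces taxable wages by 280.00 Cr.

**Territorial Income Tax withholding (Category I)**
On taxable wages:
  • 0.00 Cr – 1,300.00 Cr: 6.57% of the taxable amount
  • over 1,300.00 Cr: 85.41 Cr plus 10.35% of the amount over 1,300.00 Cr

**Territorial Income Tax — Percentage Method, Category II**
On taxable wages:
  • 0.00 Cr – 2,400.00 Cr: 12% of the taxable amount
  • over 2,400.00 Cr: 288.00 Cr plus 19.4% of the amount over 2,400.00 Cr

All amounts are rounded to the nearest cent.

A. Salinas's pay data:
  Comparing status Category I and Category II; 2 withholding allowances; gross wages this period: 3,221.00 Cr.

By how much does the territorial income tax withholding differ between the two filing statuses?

Territorial Income Tax (Category I): taxable = 3,221.00 Cr − 2×280.00 Cr = 2,661.00 Cr
  85.41 Cr + 10.35% × (2,661.00 Cr − 1,300.00 Cr) = 85.41 Cr + 10.35% × 1,361.00 Cr = 226.27 Cr
Territorial Income Tax (Category II): taxable = 3,221.00 Cr − 2×280.00 Cr = 2,661.00 Cr
  288.00 Cr + 19.4% × (2,661.00 Cr − 2,400.00 Cr) = 288.00 Cr + 19.4% × 261.00 Cr = 338.63 Cr
Difference: |226.27 Cr − 338.63 Cr| = 112.36 Cr (higher under Category II)

112.36 Cr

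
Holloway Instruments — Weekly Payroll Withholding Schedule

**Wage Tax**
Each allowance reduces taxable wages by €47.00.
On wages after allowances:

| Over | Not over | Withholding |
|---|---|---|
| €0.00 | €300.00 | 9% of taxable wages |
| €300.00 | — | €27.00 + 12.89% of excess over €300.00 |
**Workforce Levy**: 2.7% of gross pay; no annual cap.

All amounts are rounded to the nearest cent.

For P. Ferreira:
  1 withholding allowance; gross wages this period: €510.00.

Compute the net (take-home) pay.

Wage Tax: taxable = €510.00 − 1×€47.00 = €463.00
  €27.00 + 12.89% × (€463.00 − €300.00) = €27.00 + 12.89% × €163.00 = €48.01
Workforce Levy: 2.7% × €510.00 = €13.77
Total withheld: €48.01 + €13.77 = €61.78
Net pay: €510.00 − €61.78 = €448.22

€448.22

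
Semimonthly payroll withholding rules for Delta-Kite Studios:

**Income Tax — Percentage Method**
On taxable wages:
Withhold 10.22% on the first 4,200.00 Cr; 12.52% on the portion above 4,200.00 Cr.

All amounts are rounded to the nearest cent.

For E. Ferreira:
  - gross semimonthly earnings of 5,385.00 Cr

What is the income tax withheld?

577.60 Cr

Income Tax: taxable = 5,385.00 Cr
  429.24 Cr + 12.52% × (5,385.00 Cr − 4,200.00 Cr) = 429.24 Cr + 12.52% × 1,185.00 Cr = 577.60 Cr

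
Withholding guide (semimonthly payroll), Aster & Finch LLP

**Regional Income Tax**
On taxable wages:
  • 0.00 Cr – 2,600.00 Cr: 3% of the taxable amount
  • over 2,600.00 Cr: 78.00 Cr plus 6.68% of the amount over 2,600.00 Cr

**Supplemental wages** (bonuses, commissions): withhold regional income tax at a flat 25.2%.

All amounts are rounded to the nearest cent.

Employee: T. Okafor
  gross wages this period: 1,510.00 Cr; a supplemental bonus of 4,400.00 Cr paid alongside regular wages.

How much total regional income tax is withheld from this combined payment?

Regional Income Tax: taxable = 1,510.00 Cr
  3% × 1,510.00 Cr = 45.30 Cr
Supplemental (25.2% flat on bonus): 25.2% × 4,400.00 Cr = 1,108.80 Cr
Total regional income tax: 45.30 Cr + 1,108.80 Cr = 1,154.10 Cr

1,154.10 Cr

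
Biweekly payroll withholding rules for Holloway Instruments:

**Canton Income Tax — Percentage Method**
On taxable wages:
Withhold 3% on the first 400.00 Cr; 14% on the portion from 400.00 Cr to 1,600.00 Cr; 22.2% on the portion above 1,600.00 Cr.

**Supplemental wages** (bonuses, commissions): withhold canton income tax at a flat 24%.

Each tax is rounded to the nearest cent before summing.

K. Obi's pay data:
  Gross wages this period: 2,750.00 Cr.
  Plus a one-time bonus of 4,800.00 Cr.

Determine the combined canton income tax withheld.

1,587.30 Cr

Canton Income Tax: taxable = 2,750.00 Cr
  180.00 Cr + 22.2% × (2,750.00 Cr − 1,600.00 Cr) = 180.00 Cr + 22.2% × 1,150.00 Cr = 435.30 Cr
Supplemental (24% flat on bonus): 24% × 4,800.00 Cr = 1,152.00 Cr
Total canton income tax: 435.30 Cr + 1,152.00 Cr = 1,587.30 Cr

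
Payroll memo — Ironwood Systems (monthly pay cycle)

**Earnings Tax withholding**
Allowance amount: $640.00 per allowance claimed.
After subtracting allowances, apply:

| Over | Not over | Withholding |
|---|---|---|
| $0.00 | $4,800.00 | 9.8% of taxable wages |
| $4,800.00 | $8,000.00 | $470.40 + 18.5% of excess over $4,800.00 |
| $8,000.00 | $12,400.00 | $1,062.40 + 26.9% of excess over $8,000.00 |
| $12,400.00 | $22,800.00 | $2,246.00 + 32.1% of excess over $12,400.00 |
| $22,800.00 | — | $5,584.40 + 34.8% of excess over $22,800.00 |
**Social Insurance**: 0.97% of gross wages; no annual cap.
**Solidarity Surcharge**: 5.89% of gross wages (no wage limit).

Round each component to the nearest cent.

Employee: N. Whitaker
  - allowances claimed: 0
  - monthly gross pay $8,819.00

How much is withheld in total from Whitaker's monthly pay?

Earnings Tax: taxable = $8,819.00
  $1,062.40 + 26.9% × ($8,819.00 − $8,000.00) = $1,062.40 + 26.9% × $819.00 = $1,282.71
Social Insurance: 0.97% × $8,819.00 = $85.54
Solidarity Surcharge: 5.89% × $8,819.00 = $519.44
Total: $1,282.71 + $85.54 + $519.44 = $1,887.69

$1,887.69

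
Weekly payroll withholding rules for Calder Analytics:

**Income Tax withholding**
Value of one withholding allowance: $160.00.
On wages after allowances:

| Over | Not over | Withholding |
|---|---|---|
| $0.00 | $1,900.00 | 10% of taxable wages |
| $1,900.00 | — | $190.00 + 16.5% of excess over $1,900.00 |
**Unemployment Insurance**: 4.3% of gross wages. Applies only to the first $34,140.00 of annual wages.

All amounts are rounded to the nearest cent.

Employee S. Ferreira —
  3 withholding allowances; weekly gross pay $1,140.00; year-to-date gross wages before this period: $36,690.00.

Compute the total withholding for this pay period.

$66.00

Income Tax: taxable = $1,140.00 − 3×$160.00 = $660.00
  10% × $660.00 = $66.00
Unemployment Insurance: YTD $36,690.00 ≥ cap $34,140.00 → $0.00
Total: $66.00 + $0.00 = $66.00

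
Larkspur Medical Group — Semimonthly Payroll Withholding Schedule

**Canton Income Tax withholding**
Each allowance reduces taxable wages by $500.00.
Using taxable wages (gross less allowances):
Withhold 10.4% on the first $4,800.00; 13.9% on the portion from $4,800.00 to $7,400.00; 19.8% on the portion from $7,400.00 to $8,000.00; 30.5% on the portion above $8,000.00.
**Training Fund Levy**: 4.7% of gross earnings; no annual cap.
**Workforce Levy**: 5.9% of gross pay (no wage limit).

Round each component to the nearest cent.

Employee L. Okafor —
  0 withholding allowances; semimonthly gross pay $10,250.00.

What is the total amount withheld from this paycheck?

Canton Income Tax: taxable = $10,250.00
  $979.40 + 30.5% × ($10,250.00 − $8,000.00) = $979.40 + 30.5% × $2,250.00 = $1,665.65
Training Fund Levy: 4.7% × $10,250.00 = $481.75
Workforce Levy: 5.9% × $10,250.00 = $604.75
Total: $1,665.65 + $481.75 + $604.75 = $2,752.15

$2,752.15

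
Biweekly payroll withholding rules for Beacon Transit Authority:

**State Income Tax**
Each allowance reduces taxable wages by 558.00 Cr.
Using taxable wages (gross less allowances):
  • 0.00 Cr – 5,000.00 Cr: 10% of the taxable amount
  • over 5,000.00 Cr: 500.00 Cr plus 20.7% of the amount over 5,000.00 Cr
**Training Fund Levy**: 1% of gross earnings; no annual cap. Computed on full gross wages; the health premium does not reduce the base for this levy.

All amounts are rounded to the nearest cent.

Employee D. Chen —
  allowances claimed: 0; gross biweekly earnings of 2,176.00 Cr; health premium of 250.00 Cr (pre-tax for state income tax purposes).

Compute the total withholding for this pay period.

State Income Tax: taxable = 2,176.00 Cr − 250.00 Cr = 1,926.00 Cr
  10% × 1,926.00 Cr = 192.60 Cr
Training Fund Levy: 1% × 2,176.00 Cr = 21.76 Cr
Total: 192.60 Cr + 21.76 Cr = 214.36 Cr

214.36 Cr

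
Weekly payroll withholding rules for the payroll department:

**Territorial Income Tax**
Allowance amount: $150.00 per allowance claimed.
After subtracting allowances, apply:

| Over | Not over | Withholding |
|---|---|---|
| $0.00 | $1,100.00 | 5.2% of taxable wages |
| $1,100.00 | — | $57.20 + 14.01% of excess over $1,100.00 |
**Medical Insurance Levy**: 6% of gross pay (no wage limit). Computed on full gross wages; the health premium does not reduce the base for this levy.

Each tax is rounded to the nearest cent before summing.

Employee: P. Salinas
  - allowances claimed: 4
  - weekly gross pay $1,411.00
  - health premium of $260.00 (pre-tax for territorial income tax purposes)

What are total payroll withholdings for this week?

$113.31

Territorial Income Tax: taxable = $1,411.00 − $260.00 − 4×$150.00 = $551.00
  5.2% × $551.00 = $28.65
Medical Insurance Levy: 6% × $1,411.00 = $84.66
Total: $28.65 + $84.66 = $113.31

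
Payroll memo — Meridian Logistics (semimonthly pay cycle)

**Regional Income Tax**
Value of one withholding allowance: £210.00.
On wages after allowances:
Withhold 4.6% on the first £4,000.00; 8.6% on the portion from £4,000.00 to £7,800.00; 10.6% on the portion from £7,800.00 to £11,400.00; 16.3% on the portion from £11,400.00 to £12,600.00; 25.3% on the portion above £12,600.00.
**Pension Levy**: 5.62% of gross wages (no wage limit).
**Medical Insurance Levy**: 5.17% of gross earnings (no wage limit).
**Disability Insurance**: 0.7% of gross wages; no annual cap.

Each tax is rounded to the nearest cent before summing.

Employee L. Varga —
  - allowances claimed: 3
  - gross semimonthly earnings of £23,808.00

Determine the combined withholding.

Regional Income Tax: taxable = £23,808.00 − 3×£210.00 = £23,178.00
  £1,088.00 + 25.3% × (£23,178.00 − £12,600.00) = £1,088.00 + 25.3% × £10,578.00 = £3,764.23
Pension Levy: 5.62% × £23,808.00 = £1,338.01
Medical Insurance Levy: 5.17% × £23,808.00 = £1,230.87
Disability Insurance: 0.7% × £23,808.00 = £166.66
Total: £3,764.23 + £1,338.01 + £1,230.87 + £166.66 = £6,499.77

£6,499.77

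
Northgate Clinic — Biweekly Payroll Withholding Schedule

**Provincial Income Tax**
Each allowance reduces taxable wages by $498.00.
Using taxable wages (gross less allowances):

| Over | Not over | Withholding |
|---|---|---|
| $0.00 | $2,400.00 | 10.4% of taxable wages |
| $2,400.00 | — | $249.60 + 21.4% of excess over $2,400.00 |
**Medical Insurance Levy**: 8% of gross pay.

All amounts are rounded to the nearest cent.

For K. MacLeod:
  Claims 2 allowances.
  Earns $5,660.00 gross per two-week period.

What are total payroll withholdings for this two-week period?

$1,186.90

Provincial Income Tax: taxable = $5,660.00 − 2×$498.00 = $4,664.00
  $249.60 + 21.4% × ($4,664.00 − $2,400.00) = $249.60 + 21.4% × $2,264.00 = $734.10
Medical Insurance Levy: 8% × $5,660.00 = $452.80
Total: $734.10 + $452.80 = $1,186.90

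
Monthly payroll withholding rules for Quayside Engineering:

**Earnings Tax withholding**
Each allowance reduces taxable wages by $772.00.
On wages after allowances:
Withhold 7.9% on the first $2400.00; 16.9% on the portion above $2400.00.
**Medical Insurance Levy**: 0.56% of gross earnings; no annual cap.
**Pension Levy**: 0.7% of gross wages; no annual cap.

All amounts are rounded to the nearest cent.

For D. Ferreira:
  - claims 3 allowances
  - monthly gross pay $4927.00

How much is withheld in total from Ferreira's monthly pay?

Earnings Tax: taxable = $4927.00 − 3×$772.00 = $2611.00
  $189.60 + 16.9% × ($2611.00 − $2400.00) = $189.60 + 16.9% × $211.00 = $225.26
Medical Insurance Levy: 0.56% × $4927.00 = $27.59
Pension Levy: 0.7% × $4927.00 = $34.49
Total: $225.26 + $27.59 + $34.49 = $287.34

$287.34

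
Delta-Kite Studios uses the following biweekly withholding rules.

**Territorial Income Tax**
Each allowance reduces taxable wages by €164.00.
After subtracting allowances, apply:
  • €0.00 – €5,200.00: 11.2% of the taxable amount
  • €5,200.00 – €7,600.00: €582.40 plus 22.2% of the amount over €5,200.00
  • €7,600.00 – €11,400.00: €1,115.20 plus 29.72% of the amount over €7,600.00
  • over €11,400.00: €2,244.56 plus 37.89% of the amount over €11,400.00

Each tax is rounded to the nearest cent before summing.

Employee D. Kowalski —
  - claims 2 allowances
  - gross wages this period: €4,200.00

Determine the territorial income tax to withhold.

Territorial Income Tax: taxable = €4,200.00 − 2×€164.00 = €3,872.00
  11.2% × €3,872.00 = €433.66

€433.66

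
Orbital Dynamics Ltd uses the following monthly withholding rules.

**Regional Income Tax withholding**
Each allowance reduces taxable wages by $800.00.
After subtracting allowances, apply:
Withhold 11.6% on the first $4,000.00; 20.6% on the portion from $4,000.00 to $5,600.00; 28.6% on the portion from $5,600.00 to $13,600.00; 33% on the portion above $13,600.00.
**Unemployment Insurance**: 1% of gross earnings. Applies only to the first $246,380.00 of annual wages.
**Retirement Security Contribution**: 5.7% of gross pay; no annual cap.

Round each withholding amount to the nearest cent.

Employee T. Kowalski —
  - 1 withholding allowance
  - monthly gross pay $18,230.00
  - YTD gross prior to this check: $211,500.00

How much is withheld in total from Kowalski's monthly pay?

$5,566.91

Regional Income Tax: taxable = $18,230.00 − 1×$800.00 = $17,430.00
  $3,081.60 + 33% × ($17,430.00 − $13,600.00) = $3,081.60 + 33% × $3,830.00 = $4,345.50
Unemployment Insurance: 1% × $18,230.00 = $182.30
Retirement Security Contribution: 5.7% × $18,230.00 = $1,039.11
Total: $4,345.50 + $182.30 + $1,039.11 = $5,566.91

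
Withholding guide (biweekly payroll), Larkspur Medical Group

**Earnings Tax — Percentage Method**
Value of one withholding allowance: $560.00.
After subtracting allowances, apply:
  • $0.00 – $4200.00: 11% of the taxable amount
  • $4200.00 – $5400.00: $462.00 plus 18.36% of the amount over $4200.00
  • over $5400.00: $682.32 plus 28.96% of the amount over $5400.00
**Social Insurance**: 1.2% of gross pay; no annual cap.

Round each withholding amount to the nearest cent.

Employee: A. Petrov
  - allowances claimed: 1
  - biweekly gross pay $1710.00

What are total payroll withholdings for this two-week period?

$147.02

Earnings Tax: taxable = $1710.00 − 1×$560.00 = $1150.00
  11% × $1150.00 = $126.50
Social Insurance: 1.2% × $1710.00 = $20.52
Total: $126.50 + $20.52 = $147.02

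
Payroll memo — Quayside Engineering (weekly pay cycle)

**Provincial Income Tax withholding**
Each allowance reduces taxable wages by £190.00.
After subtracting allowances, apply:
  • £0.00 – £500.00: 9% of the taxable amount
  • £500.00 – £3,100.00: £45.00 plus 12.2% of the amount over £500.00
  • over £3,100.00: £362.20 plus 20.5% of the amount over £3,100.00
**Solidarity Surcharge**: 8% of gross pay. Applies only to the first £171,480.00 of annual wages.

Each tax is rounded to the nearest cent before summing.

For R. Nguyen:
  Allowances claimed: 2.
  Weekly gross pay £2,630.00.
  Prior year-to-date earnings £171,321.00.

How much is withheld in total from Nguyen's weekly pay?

Provincial Income Tax: taxable = £2,630.00 − 2×£190.00 = £2,250.00
  £45.00 + 12.2% × (£2,250.00 − £500.00) = £45.00 + 12.2% × £1,750.00 = £258.50
Solidarity Surcharge: cap £171,480.00 − YTD £171,321.00 = £159.00 subject; 8% × £159.00 = £12.72
Total: £258.50 + £12.72 = £271.22

£271.22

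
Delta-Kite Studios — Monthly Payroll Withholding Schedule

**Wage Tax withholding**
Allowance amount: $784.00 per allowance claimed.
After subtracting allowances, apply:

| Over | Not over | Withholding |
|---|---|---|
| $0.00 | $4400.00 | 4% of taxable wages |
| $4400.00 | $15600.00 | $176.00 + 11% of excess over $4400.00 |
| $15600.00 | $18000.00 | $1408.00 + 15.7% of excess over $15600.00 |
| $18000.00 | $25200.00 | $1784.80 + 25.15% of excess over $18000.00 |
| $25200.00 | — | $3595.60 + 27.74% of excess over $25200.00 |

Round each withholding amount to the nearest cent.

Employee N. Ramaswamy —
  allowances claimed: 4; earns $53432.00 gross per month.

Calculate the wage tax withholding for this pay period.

$10557.23

Wage Tax: taxable = $53432.00 − 4×$784.00 = $50296.00
  $3595.60 + 27.74% × ($50296.00 − $25200.00) = $3595.60 + 27.74% × $25096.00 = $10557.23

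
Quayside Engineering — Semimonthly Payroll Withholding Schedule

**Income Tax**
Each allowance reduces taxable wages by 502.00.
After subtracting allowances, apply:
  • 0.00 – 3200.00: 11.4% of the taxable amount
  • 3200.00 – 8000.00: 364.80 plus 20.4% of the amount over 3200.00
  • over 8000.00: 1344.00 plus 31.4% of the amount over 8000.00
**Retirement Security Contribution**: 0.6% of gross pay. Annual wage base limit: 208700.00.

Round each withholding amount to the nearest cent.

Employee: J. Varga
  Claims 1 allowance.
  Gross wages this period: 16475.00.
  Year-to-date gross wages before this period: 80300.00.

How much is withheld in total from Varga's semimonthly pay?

3946.37

Income Tax: taxable = 16475.00 − 1×502.00 = 15973.00
  1344.00 + 31.4% × (15973.00 − 8000.00) = 1344.00 + 31.4% × 7973.00 = 3847.52
Retirement Security Contribution: 0.6% × 16475.00 = 98.85
Total: 3847.52 + 98.85 = 3946.37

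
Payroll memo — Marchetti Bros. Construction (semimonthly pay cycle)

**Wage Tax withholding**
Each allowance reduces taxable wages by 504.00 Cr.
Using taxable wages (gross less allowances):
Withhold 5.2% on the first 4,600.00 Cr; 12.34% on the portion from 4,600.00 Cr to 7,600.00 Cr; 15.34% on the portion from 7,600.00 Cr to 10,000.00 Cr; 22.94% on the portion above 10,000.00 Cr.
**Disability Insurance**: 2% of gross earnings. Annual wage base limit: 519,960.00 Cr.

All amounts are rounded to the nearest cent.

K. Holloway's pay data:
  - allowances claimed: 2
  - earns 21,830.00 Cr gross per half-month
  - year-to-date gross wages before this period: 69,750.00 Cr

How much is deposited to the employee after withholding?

17,933.27 Cr

Wage Tax: taxable = 21,830.00 Cr − 2×504.00 Cr = 20,822.00 Cr
  977.56 Cr + 22.94% × (20,822.00 Cr − 10,000.00 Cr) = 977.56 Cr + 22.94% × 10,822.00 Cr = 3,460.13 Cr
Disability Insurance: 2% × 21,830.00 Cr = 436.60 Cr
Total withheld: 3,460.13 Cr + 436.60 Cr = 3,896.73 Cr
Net pay: 21,830.00 Cr − 3,896.73 Cr = 17,933.27 Cr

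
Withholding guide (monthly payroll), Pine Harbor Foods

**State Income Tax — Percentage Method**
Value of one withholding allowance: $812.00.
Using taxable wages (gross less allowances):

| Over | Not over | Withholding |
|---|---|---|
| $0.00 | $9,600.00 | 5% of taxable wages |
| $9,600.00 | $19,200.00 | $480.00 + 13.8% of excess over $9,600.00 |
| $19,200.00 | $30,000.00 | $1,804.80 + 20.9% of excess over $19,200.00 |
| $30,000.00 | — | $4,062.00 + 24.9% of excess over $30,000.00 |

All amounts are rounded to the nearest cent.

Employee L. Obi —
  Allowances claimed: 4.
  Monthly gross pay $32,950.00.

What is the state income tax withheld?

State Income Tax: taxable = $32,950.00 − 4×$812.00 = $29,702.00
  $1,804.80 + 20.9% × ($29,702.00 − $19,200.00) = $1,804.80 + 20.9% × $10,502.00 = $3,999.72

$3,999.72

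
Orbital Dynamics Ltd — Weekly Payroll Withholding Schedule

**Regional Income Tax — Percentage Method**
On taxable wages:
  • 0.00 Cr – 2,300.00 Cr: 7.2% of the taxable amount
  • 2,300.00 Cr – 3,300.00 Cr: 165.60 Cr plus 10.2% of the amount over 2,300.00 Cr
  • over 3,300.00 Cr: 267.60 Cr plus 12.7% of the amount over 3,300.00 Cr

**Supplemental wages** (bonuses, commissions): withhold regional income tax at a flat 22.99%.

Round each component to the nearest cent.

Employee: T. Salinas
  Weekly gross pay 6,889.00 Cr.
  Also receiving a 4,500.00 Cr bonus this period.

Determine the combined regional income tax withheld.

Regional Income Tax: taxable = 6,889.00 Cr
  267.60 Cr + 12.7% × (6,889.00 Cr − 3,300.00 Cr) = 267.60 Cr + 12.7% × 3,589.00 Cr = 723.40 Cr
Supplemental (22.99% flat on bonus): 22.99% × 4,500.00 Cr = 1,034.55 Cr
Total regional income tax: 723.40 Cr + 1,034.55 Cr = 1,757.95 Cr

1,757.95 Cr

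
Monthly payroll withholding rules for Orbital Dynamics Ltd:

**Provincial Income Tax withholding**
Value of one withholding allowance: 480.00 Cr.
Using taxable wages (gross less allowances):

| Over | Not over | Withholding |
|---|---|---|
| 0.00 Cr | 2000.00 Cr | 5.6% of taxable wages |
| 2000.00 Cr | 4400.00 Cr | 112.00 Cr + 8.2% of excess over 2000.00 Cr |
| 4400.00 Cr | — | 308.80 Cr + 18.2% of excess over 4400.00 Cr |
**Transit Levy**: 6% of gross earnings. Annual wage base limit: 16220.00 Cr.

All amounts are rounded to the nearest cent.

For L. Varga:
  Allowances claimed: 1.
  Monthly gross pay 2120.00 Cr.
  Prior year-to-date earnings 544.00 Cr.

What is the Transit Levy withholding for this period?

Transit Levy: 6% × 2120.00 Cr = 127.20 Cr

127.20 Cr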